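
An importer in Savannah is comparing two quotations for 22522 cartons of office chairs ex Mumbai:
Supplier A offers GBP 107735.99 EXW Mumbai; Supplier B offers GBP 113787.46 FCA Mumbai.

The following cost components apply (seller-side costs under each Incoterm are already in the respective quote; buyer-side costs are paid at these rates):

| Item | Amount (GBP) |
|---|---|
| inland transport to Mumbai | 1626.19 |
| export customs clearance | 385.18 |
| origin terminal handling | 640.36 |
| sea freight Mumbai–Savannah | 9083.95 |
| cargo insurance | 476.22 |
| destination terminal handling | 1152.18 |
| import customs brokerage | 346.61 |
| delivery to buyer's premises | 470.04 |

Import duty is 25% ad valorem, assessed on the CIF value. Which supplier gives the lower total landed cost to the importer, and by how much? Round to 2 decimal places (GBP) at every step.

Supplier A (EXW):
CIF value = EXW price + inland to port + export clearance + origin terminal + freight + insurance = 107735.99 + 1626.19 + 385.18 + 640.36 + 9083.95 + 476.22 = 119947.89
Import duty = 119947.89 × 25% = 29986.97
Buyer bears (A): 1626.19 + 385.18 + 640.36 + 9083.95 + 476.22 + 1152.18 + 346.61 + 470.04 = 14180.73
Landed cost (A) = invoice 107735.99 + 14180.73 + duty 29986.97 = 151903.69
Supplier B (FCA):
CIF value = FCA price + origin terminal + freight + insurance = 113787.46 + 640.36 + 9083.95 + 476.22 = 123987.99
Import duty = 123987.99 × 25% = 30997.00
Buyer bears (B): 640.36 + 9083.95 + 476.22 + 1152.18 + 346.61 + 470.04 = 12169.36
Landed cost (B) = invoice 113787.46 + 12169.36 + duty 30997.00 = 156953.82
Difference = |151903.69 − 156953.82| = 5050.13

Supplier A is cheaper by GBP 5050.13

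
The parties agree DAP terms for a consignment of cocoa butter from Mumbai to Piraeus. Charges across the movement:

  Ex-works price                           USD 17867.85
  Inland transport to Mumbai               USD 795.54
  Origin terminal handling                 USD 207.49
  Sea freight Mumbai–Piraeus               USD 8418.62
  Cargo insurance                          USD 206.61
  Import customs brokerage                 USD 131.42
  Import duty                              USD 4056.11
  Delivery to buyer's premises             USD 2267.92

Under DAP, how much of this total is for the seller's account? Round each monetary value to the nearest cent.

DAP: the seller bears all costs to the named destination except import duty and clearance.
Seller's account: goods 17867.85 + inland to port 795.54 + origin terminal 207.49 + freight 8418.62 + insurance 206.61 + delivery 2267.92 = 29764.03
Buyer's account: brokerage 131.42 + duty 4056.11 = 4187.53

Seller's account: USD 29764.03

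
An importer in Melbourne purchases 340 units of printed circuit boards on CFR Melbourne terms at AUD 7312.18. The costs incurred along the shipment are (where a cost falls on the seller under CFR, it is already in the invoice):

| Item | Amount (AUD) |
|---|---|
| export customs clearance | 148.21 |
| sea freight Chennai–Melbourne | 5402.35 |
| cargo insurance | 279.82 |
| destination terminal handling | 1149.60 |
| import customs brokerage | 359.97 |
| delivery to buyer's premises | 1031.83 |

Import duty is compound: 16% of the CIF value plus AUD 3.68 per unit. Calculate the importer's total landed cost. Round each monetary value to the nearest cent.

Total landed cost: AUD 12599.32

CFR: the seller pays costs through ocean freight to the destination port, but not insurance.
Already in the invoice (seller's account under CFR): export clearance, freight — exclude.
CIF value = CFR price + insurance = 7312.18 + 279.82 = 7592.00
Ad valorem component: 7592.00 × 16% = 1214.72
Specific component: 340 × 3.68 = 1251.20
Import duty = 1214.72 + 1251.20 = 2465.92
Buyer bears: insurance 279.82 + destination terminal 1149.60 + brokerage 359.97 + delivery 1031.83 + duty 2465.92 = 5287.14
Landed cost = invoice 7312.18 + 5287.14 = 12599.32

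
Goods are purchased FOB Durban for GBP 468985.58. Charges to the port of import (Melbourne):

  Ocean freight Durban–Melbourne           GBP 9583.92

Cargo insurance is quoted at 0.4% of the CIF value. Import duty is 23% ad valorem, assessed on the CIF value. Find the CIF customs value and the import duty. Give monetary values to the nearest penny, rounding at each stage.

CIF value: GBP 480491.47; import duty: GBP 110513.04

Let C be the CIF value. C = FOB price + freight + 0.4% × C
C − 0.4% × C = 468985.58 + 9583.92
0.996 × C = 478569.50
C = 478569.50 / 0.996 = 480491.47
Insurance premium = 0.4% × 480491.47 = 1921.97
Import duty = 480491.47 × 23% = 110513.04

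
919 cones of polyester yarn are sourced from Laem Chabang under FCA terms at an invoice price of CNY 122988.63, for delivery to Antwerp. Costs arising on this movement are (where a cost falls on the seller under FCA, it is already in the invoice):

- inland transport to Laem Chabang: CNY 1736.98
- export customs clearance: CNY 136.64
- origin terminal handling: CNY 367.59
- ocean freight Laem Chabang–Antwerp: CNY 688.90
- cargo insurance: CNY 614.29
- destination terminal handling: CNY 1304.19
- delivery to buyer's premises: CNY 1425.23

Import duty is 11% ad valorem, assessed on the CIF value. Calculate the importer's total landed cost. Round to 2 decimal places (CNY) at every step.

FCA: the seller delivers export-cleared goods to the carrier; the buyer bears costs from that point.
Already in the invoice (seller's account under FCA): inland to port, export clearance — exclude.
CIF value = FCA price + origin terminal + freight + insurance = 122988.63 + 367.59 + 688.90 + 614.29 = 124659.41
Import duty = 124659.41 × 11% = 13712.54
Buyer bears: origin terminal 367.59 + freight 688.90 + insurance 614.29 + destination terminal 1304.19 + delivery 1425.23 + duty 13712.54 = 18112.74
Landed cost = invoice 122988.63 + 18112.74 = 141101.37

Total landed cost: CNY 141101.37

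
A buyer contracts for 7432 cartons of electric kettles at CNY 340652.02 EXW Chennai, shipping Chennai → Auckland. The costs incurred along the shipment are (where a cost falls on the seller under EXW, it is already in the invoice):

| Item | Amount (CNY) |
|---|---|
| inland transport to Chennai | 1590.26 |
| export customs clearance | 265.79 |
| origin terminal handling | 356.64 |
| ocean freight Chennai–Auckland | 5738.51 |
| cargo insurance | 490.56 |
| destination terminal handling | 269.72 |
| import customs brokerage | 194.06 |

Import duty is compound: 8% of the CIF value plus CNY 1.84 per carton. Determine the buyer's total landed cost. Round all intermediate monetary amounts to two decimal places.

EXW: the seller makes goods available at their premises; the buyer bears all onward costs.
CIF value = EXW price + inland to port + export clearance + origin terminal + freight + insurance = 340652.02 + 1590.26 + 265.79 + 356.64 + 5738.51 + 490.56 = 349093.78
Ad valorem component: 349093.78 × 8% = 27927.50
Specific component: 7432 × 1.84 = 13674.88
Import duty = 27927.50 + 13674.88 = 41602.38
Buyer bears: inland to port 1590.26 + export clearance 265.79 + origin terminal 356.64 + freight 5738.51 + insurance 490.56 + destination terminal 269.72 + brokerage 194.06 + duty 41602.38 = 50507.92
Landed cost = invoice 340652.02 + 50507.92 = 391159.94

Total landed cost: CNY 391159.94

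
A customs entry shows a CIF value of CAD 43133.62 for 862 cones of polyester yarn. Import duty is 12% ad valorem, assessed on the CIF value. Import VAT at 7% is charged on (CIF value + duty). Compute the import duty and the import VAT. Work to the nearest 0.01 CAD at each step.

Import duty: CAD 5176.03; import VAT: CAD 3381.68

Import duty = 43133.62 × 12% = 5176.03
VAT base = CIF + duty = 43133.62 + 5176.03 = 48309.65
Import VAT = 48309.65 × 7% = 3381.68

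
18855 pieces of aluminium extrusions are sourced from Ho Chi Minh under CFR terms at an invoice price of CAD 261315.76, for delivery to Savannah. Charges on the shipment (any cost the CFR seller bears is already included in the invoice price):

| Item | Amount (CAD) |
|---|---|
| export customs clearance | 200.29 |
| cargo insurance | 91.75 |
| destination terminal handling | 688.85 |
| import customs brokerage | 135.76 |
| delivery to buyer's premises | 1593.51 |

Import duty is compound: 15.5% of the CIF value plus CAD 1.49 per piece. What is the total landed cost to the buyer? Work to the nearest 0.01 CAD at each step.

CFR: the seller pays costs through ocean freight to the destination port, but not insurance.
Already in the invoice (seller's account under CFR): export clearance — exclude.
CIF value = CFR price + insurance = 261315.76 + 91.75 = 261407.51
Ad valorem component: 261407.51 × 15.5% = 40518.16
Specific component: 18855 × 1.49 = 28093.95
Import duty = 40518.16 + 28093.95 = 68612.11
Buyer bears: insurance 91.75 + destination terminal 688.85 + brokerage 135.76 + delivery 1593.51 + duty 68612.11 = 71121.98
Landed cost = invoice 261315.76 + 71121.98 = 332437.74

Total landed cost: CAD 332437.74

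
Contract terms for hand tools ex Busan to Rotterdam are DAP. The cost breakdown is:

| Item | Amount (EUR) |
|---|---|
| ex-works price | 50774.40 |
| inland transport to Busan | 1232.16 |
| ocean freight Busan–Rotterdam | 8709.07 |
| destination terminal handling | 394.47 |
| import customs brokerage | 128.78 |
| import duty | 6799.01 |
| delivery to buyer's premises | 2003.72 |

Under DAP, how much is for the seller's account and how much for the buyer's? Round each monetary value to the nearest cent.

Seller: EUR 63113.82; buyer: EUR 6927.79

DAP: the seller bears all costs to the named destination except import duty and clearance.
Seller's account: goods 50774.40 + inland to port 1232.16 + freight 8709.07 + destination terminal 394.47 + delivery 2003.72 = 63113.82
Buyer's account: brokerage 128.78 + duty 6799.01 = 6927.79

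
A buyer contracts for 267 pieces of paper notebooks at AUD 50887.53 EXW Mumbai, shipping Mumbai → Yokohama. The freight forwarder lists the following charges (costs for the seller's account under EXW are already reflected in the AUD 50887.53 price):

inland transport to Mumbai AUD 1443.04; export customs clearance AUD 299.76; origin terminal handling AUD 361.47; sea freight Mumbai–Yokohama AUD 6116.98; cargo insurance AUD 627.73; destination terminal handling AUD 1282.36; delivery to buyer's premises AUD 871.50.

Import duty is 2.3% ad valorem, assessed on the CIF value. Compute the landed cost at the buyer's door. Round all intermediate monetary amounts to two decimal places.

Total landed cost: AUD 63264.31

EXW: the seller makes goods available at their premises; the buyer bears all onward costs.
CIF value = EXW price + inland to port + export clearance + origin terminal + freight + insurance = 50887.53 + 1443.04 + 299.76 + 361.47 + 6116.98 + 627.73 = 59736.51
Import duty = 59736.51 × 2.3% = 1373.94
Buyer bears: inland to port 1443.04 + export clearance 299.76 + origin terminal 361.47 + freight 6116.98 + insurance 627.73 + destination terminal 1282.36 + delivery 871.50 + duty 1373.94 = 12376.78
Landed cost = invoice 50887.53 + 12376.78 = 63264.31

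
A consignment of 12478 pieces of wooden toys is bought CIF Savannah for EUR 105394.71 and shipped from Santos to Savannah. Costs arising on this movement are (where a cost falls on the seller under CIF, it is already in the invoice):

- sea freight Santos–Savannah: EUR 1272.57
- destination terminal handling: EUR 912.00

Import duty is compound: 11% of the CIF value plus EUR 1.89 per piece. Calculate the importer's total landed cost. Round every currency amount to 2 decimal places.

CIF: the seller pays costs through ocean freight and marine insurance to the destination port.
Already in the invoice (seller's account under CIF): freight — exclude.
The CIF price already equals the CIF value: 105394.71
Ad valorem component: 105394.71 × 11% = 11593.42
Specific component: 12478 × 1.89 = 23583.42
Import duty = 11593.42 + 23583.42 = 35176.84
Buyer bears: destination terminal 912.00 + duty 35176.84 = 36088.84
Landed cost = invoice 105394.71 + 36088.84 = 141483.55

Total landed cost: EUR 141483.55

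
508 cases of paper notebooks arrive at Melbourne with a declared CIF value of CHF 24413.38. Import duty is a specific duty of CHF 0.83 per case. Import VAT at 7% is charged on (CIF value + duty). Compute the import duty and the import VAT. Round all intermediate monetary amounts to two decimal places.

Import duty: CHF 421.64; import VAT: CHF 1738.45

Import duty = 508 × 0.83 = 421.64
VAT base = CIF + duty = 24413.38 + 421.64 = 24835.02
Import VAT = 24835.02 × 7% = 1738.45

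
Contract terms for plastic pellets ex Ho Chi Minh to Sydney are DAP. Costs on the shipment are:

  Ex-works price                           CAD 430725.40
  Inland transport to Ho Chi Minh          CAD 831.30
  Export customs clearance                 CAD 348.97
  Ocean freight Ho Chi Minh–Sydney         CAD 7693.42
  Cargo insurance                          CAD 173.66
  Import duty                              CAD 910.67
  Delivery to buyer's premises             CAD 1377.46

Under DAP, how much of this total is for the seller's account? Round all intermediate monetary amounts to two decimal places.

Seller's account: CAD 441150.21

DAP: the seller bears all costs to the named destination except import duty and clearance.
Seller's account: goods 430725.40 + inland to port 831.30 + export clearance 348.97 + freight 7693.42 + insurance 173.66 + delivery 1377.46 = 441150.21
Buyer's account: duty 910.67 = 910.67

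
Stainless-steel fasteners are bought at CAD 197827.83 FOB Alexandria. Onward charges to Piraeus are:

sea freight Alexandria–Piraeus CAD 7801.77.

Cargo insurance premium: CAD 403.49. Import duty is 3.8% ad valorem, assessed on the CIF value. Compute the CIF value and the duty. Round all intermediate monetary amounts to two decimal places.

CIF value: CAD 206033.09; import duty: CAD 7829.26

CIF = FOB price + freight + insurance
CIF = 197827.83 + 7801.77 + 403.49 = 206033.09
Import duty = 206033.09 × 3.8% = 7829.26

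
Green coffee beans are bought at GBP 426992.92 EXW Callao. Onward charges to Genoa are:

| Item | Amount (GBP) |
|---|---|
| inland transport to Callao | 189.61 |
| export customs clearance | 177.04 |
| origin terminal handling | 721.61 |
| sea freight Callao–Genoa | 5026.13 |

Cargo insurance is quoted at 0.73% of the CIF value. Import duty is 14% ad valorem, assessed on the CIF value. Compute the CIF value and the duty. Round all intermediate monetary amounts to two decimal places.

Let C be the CIF value. C = EXW price + pre-shipment costs + freight + 0.73% × C
C − 0.73% × C = 426992.92 + 189.61 + 177.04 + 721.61 + 5026.13
0.9927 × C = 433107.31
C = 433107.31 / 0.9927 = 436292.24
Insurance premium = 0.73% × 436292.24 = 3184.93
Import duty = 436292.24 × 14% = 61080.91

CIF value: GBP 436292.24; import duty: GBP 61080.91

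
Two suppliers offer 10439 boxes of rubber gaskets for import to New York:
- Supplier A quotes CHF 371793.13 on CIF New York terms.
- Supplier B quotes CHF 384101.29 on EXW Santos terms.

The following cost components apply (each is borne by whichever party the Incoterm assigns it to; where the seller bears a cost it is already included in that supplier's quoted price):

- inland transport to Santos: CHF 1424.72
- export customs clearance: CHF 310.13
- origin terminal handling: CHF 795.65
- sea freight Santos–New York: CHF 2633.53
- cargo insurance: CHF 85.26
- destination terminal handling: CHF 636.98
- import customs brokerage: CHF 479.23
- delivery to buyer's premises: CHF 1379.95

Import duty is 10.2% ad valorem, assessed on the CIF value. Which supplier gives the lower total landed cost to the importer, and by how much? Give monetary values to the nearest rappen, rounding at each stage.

Supplier A (CIF):
The CIF price already equals the CIF value: 371793.13
Import duty = 371793.13 × 10.2% = 37922.90
Buyer bears (A): 636.98 + 479.23 + 1379.95 = 2496.16
Landed cost (A) = invoice 371793.13 + 2496.16 + duty 37922.90 = 412212.19
Supplier B (EXW):
CIF value = EXW price + inland to port + export clearance + origin terminal + freight + insurance = 384101.29 + 1424.72 + 310.13 + 795.65 + 2633.53 + 85.26 = 389350.58
Import duty = 389350.58 × 10.2% = 39713.76
Buyer bears (B): 1424.72 + 310.13 + 795.65 + 2633.53 + 85.26 + 636.98 + 479.23 + 1379.95 = 7745.45
Landed cost (B) = invoice 384101.29 + 7745.45 + duty 39713.76 = 431560.50
Difference = |412212.19 − 431560.50| = 19348.31

Supplier A is cheaper by CHF 19348.31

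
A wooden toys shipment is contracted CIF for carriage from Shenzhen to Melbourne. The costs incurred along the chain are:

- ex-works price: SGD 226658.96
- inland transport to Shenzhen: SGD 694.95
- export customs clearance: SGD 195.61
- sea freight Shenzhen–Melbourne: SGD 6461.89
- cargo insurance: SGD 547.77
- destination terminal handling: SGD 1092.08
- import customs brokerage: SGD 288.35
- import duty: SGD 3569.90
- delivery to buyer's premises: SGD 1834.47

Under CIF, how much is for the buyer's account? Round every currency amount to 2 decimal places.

CIF: the seller pays costs through ocean freight and marine insurance to the destination port.
Seller's account: goods 226658.96 + inland to port 694.95 + export clearance 195.61 + freight 6461.89 + insurance 547.77 = 234559.18
Buyer's account: destination terminal 1092.08 + brokerage 288.35 + duty 3569.90 + delivery 1834.47 = 6784.80

Buyer's account: SGD 6784.80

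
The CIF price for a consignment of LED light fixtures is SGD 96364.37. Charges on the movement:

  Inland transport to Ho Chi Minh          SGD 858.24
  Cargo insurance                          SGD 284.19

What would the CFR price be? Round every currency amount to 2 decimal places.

CFR price: SGD 96080.18

Not relevant to the conversion: inland to port — on the seller under both CIF and CFR; already in the CIF price and stays in the CFR price.
From CIF to CFR, the seller no longer bears: insurance.
CFR price = 96364.37 − 284.19 = 96080.18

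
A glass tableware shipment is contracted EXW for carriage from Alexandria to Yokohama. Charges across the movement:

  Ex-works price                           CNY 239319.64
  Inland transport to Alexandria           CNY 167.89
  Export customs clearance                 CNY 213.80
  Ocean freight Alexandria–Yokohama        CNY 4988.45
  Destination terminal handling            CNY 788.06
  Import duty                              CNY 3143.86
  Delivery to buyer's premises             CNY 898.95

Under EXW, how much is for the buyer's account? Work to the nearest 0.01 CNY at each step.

Buyer's account: CNY 10201.01

EXW: the seller makes goods available at their premises; the buyer bears all onward costs.
Seller's account: goods 239319.64 = 239319.64
Buyer's account: inland to port 167.89 + export clearance 213.80 + freight 4988.45 + destination terminal 788.06 + duty 3143.86 + delivery 898.95 = 10201.01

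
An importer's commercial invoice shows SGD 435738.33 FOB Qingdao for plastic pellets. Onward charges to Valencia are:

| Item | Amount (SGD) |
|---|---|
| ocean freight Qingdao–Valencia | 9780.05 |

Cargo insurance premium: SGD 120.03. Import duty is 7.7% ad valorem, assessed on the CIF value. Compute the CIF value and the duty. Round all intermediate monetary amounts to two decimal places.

CIF value: SGD 445638.41; import duty: SGD 34314.16

CIF = FOB price + freight + insurance
CIF = 435738.33 + 9780.05 + 120.03 = 445638.41
Import duty = 445638.41 × 7.7% = 34314.16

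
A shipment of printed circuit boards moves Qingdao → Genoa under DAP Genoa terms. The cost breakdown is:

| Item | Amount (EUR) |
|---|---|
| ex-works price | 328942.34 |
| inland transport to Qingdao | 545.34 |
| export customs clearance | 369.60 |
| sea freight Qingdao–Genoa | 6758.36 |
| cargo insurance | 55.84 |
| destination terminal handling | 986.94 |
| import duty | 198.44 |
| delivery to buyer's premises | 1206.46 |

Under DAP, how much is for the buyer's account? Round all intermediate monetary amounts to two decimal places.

DAP: the seller bears all costs to the named destination except import duty and clearance.
Seller's account: goods 328942.34 + inland to port 545.34 + export clearance 369.60 + freight 6758.36 + insurance 55.84 + destination terminal 986.94 + delivery 1206.46 = 338864.88
Buyer's account: duty 198.44 = 198.44

Buyer's account: EUR 198.44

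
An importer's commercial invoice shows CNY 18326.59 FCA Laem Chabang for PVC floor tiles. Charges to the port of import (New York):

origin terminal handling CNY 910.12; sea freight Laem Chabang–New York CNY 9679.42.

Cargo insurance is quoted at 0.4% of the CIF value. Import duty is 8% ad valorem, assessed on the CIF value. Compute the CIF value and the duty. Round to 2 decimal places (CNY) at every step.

CIF value: CNY 29032.26; import duty: CNY 2322.58

Let C be the CIF value. C = FCA price + pre-shipment costs + freight + 0.4% × C
C − 0.4% × C = 18326.59 + 910.12 + 9679.42
0.996 × C = 28916.13
C = 28916.13 / 0.996 = 29032.26
Insurance premium = 0.4% × 29032.26 = 116.13
Import duty = 29032.26 × 8% = 2322.58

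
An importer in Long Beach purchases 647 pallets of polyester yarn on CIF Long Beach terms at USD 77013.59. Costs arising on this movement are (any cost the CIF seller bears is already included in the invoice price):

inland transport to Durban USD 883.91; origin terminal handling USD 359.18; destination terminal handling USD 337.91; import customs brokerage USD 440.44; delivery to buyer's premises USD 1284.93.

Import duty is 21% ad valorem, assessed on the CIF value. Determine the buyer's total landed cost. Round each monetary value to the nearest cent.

CIF: the seller pays costs through ocean freight and marine insurance to the destination port.
Already in the invoice (seller's account under CIF): inland to port, origin terminal — exclude.
The CIF price already equals the CIF value: 77013.59
Import duty = 77013.59 × 21% = 16172.85
Buyer bears: destination terminal 337.91 + brokerage 440.44 + delivery 1284.93 + duty 16172.85 = 18236.13
Landed cost = invoice 77013.59 + 18236.13 = 95249.72

Total landed cost: USD 95249.72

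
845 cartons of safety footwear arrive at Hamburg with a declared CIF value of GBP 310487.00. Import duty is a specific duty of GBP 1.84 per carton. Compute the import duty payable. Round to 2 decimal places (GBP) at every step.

Import duty: GBP 1554.80

Import duty = 845 × 1.84 = 1554.80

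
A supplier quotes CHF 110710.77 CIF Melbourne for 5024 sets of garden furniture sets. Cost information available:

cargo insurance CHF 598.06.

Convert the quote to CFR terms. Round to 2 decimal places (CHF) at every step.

From CIF to CFR, the seller no longer bears: insurance.
CFR price = 110710.77 − 598.06 = 110112.71

CFR price: CHF 110112.71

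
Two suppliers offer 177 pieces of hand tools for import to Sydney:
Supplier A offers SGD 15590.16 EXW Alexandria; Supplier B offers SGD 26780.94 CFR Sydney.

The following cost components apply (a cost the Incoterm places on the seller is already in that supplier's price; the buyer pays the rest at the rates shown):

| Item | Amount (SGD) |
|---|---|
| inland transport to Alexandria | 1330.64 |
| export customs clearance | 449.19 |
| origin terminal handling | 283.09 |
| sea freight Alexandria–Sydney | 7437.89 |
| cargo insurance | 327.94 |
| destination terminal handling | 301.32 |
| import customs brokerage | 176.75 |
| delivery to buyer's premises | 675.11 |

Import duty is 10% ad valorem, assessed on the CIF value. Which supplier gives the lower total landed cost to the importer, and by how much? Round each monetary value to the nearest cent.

Supplier A is cheaper by SGD 1858.97

Supplier A (EXW):
CIF value = EXW price + inland to port + export clearance + origin terminal + freight + insurance = 15590.16 + 1330.64 + 449.19 + 283.09 + 7437.89 + 327.94 = 25418.91
Import duty = 25418.91 × 10% = 2541.89
Buyer bears (A): 1330.64 + 449.19 + 283.09 + 7437.89 + 327.94 + 301.32 + 176.75 + 675.11 = 10981.93
Landed cost (A) = invoice 15590.16 + 10981.93 + duty 2541.89 = 29113.98
Supplier B (CFR):
CIF value = CFR price + insurance = 26780.94 + 327.94 = 27108.88
Import duty = 27108.88 × 10% = 2710.89
Buyer bears (B): 327.94 + 301.32 + 176.75 + 675.11 = 1481.12
Landed cost (B) = invoice 26780.94 + 1481.12 + duty 2710.89 = 30972.95
Difference = |29113.98 − 30972.95| = 1858.97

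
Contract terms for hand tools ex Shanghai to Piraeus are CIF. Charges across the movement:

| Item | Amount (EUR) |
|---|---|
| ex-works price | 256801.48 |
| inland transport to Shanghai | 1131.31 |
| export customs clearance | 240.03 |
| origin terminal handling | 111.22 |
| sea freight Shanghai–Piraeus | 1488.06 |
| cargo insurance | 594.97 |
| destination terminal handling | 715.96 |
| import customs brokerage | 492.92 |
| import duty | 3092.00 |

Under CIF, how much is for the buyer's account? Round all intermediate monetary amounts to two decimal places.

Buyer's account: EUR 4300.88

CIF: the seller pays costs through ocean freight and marine insurance to the destination port.
Seller's account: goods 256801.48 + inland to port 1131.31 + export clearance 240.03 + origin terminal 111.22 + freight 1488.06 + insurance 594.97 = 260367.07
Buyer's account: destination terminal 715.96 + brokerage 492.92 + duty 3092.00 = 4300.88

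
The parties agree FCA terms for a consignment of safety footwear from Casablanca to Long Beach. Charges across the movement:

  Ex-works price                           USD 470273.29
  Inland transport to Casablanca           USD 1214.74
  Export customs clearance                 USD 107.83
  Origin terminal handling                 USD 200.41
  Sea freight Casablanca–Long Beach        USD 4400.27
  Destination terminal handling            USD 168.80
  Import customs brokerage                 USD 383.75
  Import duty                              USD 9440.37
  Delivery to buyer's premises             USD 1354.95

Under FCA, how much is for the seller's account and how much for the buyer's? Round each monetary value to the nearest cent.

FCA: the seller delivers export-cleared goods to the carrier; the buyer bears costs from that point.
Seller's account: goods 470273.29 + inland to port 1214.74 + export clearance 107.83 = 471595.86
Buyer's account: origin terminal 200.41 + freight 4400.27 + destination terminal 168.80 + brokerage 383.75 + duty 9440.37 + delivery 1354.95 = 15948.55

Seller: USD 471595.86; buyer: USD 15948.55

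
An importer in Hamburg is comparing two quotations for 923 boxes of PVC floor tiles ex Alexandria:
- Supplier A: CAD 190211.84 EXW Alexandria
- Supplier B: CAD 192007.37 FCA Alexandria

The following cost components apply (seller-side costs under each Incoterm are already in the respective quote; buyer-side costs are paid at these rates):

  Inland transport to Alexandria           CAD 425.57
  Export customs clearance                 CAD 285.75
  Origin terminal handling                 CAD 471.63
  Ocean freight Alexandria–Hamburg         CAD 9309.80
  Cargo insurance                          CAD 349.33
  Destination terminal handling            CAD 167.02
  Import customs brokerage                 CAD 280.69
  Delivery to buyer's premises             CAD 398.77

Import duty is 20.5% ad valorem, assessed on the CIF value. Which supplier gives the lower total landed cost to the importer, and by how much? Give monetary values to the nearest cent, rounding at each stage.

Supplier A is cheaper by CAD 1306.48

Supplier A (EXW):
CIF value = EXW price + inland to port + export clearance + origin terminal + freight + insurance = 190211.84 + 425.57 + 285.75 + 471.63 + 9309.80 + 349.33 = 201053.92
Import duty = 201053.92 × 20.5% = 41216.05
Buyer bears (A): 425.57 + 285.75 + 471.63 + 9309.80 + 349.33 + 167.02 + 280.69 + 398.77 = 11688.56
Landed cost (A) = invoice 190211.84 + 11688.56 + duty 41216.05 = 243116.45
Supplier B (FCA):
CIF value = FCA price + origin terminal + freight + insurance = 192007.37 + 471.63 + 9309.80 + 349.33 = 202138.13
Import duty = 202138.13 × 20.5% = 41438.32
Buyer bears (B): 471.63 + 9309.80 + 349.33 + 167.02 + 280.69 + 398.77 = 10977.24
Landed cost (B) = invoice 192007.37 + 10977.24 + duty 41438.32 = 244422.93
Difference = |243116.45 − 244422.93| = 1306.48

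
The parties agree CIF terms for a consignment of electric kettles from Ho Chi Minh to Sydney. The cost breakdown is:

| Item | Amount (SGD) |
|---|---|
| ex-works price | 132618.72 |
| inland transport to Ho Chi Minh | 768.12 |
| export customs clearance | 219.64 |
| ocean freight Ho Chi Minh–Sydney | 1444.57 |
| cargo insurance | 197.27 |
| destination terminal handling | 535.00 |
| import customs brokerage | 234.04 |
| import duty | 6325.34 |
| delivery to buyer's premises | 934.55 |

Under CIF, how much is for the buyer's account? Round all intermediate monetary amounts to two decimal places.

CIF: the seller pays costs through ocean freight and marine insurance to the destination port.
Seller's account: goods 132618.72 + inland to port 768.12 + export clearance 219.64 + freight 1444.57 + insurance 197.27 = 135248.32
Buyer's account: destination terminal 535.00 + brokerage 234.04 + duty 6325.34 + delivery 934.55 = 8028.93

Buyer's account: SGD 8028.93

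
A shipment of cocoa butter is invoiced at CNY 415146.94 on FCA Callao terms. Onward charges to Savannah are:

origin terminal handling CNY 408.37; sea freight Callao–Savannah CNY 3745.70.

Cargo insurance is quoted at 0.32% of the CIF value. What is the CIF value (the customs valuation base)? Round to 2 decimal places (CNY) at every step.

Let C be the CIF value. C = FCA price + pre-shipment costs + freight + 0.32% × C
C − 0.32% × C = 415146.94 + 408.37 + 3745.70
0.9968 × C = 419301.01
C = 419301.01 / 0.9968 = 420647.08
Insurance premium = 0.32% × 420647.08 = 1346.07

CIF value: CNY 420647.08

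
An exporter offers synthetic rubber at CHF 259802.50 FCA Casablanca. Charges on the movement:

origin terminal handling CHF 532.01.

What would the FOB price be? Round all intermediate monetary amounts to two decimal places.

FOB price: CHF 260334.51

From FCA to FOB, the seller additionally bears: origin terminal.
FOB price = 259802.50 + 532.01 = 260334.51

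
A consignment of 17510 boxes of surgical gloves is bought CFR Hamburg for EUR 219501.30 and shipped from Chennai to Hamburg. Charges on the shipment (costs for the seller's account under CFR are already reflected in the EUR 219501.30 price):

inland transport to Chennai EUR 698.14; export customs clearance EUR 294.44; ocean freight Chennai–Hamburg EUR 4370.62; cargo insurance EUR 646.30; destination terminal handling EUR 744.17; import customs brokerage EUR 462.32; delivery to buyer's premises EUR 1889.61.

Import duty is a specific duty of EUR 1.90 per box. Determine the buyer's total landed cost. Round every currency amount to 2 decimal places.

CFR: the seller pays costs through ocean freight to the destination port, but not insurance.
Already in the invoice (seller's account under CFR): inland to port, export clearance, freight — exclude.
CIF value = CFR price + insurance = 219501.30 + 646.30 = 220147.60
Import duty = 17510 × 1.90 = 33269.00
Buyer bears: insurance 646.30 + destination terminal 744.17 + brokerage 462.32 + delivery 1889.61 + duty 33269.00 = 37011.40
Landed cost = invoice 219501.30 + 37011.40 = 256512.70

Total landed cost: EUR 256512.70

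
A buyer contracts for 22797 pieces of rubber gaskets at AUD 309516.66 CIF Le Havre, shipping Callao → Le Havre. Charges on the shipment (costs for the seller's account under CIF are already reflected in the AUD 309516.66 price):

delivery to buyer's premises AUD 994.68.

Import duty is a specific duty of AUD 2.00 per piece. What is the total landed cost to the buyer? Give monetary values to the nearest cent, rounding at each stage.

Total landed cost: AUD 356105.34

CIF: the seller pays costs through ocean freight and marine insurance to the destination port.
The CIF price already equals the CIF value: 309516.66
Import duty = 22797 × 2.00 = 45594.00
Buyer bears: delivery 994.68 + duty 45594.00 = 46588.68
Landed cost = invoice 309516.66 + 46588.68 = 356105.34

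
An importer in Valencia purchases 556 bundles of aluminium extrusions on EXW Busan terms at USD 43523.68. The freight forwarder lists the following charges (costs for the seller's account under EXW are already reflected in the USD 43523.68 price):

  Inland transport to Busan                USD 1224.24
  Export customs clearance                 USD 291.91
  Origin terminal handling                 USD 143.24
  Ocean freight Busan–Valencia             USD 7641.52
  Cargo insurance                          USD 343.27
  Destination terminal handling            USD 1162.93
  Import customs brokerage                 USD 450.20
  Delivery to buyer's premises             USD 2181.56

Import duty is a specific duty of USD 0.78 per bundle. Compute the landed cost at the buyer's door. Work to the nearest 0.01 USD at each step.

Total landed cost: USD 57396.23

EXW: the seller makes goods available at their premises; the buyer bears all onward costs.
CIF value = EXW price + inland to port + export clearance + origin terminal + freight + insurance = 43523.68 + 1224.24 + 291.91 + 143.24 + 7641.52 + 343.27 = 53167.86
Import duty = 556 × 0.78 = 433.68
Buyer bears: inland to port 1224.24 + export clearance 291.91 + origin terminal 143.24 + freight 7641.52 + insurance 343.27 + destination terminal 1162.93 + brokerage 450.20 + delivery 2181.56 + duty 433.68 = 13872.55
Landed cost = invoice 43523.68 + 13872.55 = 57396.23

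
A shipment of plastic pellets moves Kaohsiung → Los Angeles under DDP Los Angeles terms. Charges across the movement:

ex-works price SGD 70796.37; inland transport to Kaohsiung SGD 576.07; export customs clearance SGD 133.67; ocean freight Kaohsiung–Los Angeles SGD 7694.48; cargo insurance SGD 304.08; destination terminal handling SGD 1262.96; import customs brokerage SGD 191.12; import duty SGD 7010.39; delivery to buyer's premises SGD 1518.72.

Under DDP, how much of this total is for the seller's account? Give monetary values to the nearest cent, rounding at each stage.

Seller's account: SGD 89487.86

DDP: the seller bears all costs including import duty.
Seller's account: goods 70796.37 + inland to port 576.07 + export clearance 133.67 + freight 7694.48 + insurance 304.08 + destination terminal 1262.96 + brokerage 191.12 + duty 7010.39 + delivery 1518.72 = 89487.86
Buyer's account: 0.00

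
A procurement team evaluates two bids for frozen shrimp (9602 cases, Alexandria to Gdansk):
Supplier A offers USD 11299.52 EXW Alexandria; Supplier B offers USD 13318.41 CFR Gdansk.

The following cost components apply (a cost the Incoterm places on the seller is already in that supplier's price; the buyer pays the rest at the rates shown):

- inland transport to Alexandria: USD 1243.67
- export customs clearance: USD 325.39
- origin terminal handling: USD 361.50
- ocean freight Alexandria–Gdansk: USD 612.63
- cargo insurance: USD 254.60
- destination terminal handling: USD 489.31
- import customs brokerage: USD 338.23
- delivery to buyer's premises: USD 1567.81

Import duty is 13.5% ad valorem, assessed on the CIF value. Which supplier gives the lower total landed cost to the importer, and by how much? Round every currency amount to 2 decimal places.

Supplier B is cheaper by USD 595.08

Supplier A (EXW):
CIF value = EXW price + inland to port + export clearance + origin terminal + freight + insurance = 11299.52 + 1243.67 + 325.39 + 361.50 + 612.63 + 254.60 = 14097.31
Import duty = 14097.31 × 13.5% = 1903.14
Buyer bears (A): 1243.67 + 325.39 + 361.50 + 612.63 + 254.60 + 489.31 + 338.23 + 1567.81 = 5193.14
Landed cost (A) = invoice 11299.52 + 5193.14 + duty 1903.14 = 18395.80
Supplier B (CFR):
CIF value = CFR price + insurance = 13318.41 + 254.60 = 13573.01
Import duty = 13573.01 × 13.5% = 1832.36
Buyer bears (B): 254.60 + 489.31 + 338.23 + 1567.81 = 2649.95
Landed cost (B) = invoice 13318.41 + 2649.95 + duty 1832.36 = 17800.72
Difference = |18395.80 − 17800.72| = 595.08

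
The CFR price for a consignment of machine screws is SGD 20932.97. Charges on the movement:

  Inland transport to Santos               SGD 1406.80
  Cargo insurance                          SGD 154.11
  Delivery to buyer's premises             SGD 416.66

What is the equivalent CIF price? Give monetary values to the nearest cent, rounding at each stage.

CIF price: SGD 21087.08

Not relevant to the conversion: inland to port — on the seller under both CFR and CIF; already in the CFR price and stays in the CIF price. delivery — on the buyer under both terms; not part of either seller's price.
From CFR to CIF, the seller additionally bears: insurance.
CIF price = 20932.97 + 154.11 = 21087.08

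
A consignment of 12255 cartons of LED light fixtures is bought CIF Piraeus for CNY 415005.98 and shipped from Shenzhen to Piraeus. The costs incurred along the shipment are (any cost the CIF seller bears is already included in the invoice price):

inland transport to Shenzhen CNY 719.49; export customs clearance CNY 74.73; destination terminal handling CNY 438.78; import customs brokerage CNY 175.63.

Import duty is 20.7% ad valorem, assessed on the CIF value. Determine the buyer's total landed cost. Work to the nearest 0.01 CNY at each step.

Total landed cost: CNY 501526.63

CIF: the seller pays costs through ocean freight and marine insurance to the destination port.
Already in the invoice (seller's account under CIF): inland to port, export clearance — exclude.
The CIF price already equals the CIF value: 415005.98
Import duty = 415005.98 × 20.7% = 85906.24
Buyer bears: destination terminal 438.78 + brokerage 175.63 + duty 85906.24 = 86520.65
Landed cost = invoice 415005.98 + 86520.65 = 501526.63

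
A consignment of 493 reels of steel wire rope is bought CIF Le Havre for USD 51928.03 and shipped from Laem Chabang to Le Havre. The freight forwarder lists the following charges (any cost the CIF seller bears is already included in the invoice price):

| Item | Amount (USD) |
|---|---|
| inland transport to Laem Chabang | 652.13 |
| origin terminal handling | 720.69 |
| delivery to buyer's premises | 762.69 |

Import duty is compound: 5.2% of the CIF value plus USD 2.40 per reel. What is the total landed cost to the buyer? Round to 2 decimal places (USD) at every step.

CIF: the seller pays costs through ocean freight and marine insurance to the destination port.
Already in the invoice (seller's account under CIF): inland to port, origin terminal — exclude.
The CIF price already equals the CIF value: 51928.03
Ad valorem component: 51928.03 × 5.2% = 2700.26
Specific component: 493 × 2.40 = 1183.20
Import duty = 2700.26 + 1183.20 = 3883.46
Buyer bears: delivery 762.69 + duty 3883.46 = 4646.15
Landed cost = invoice 51928.03 + 4646.15 = 56574.18

Total landed cost: USD 56574.18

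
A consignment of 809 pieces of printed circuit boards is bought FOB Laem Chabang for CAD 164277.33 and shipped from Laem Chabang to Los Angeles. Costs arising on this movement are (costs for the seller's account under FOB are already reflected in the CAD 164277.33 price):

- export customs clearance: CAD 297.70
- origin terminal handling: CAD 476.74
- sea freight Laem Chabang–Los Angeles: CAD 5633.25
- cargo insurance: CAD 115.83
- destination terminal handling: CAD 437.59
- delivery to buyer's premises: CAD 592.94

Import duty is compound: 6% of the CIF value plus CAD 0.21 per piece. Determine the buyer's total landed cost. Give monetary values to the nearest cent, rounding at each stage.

FOB: the seller bears costs until goods are on board at the origin port; the buyer bears freight, insurance and all costs thereafter.
Already in the invoice (seller's account under FOB): export clearance, origin terminal — exclude.
CIF value = FOB price + freight + insurance = 164277.33 + 5633.25 + 115.83 = 170026.41
Ad valorem component: 170026.41 × 6% = 10201.58
Specific component: 809 × 0.21 = 169.89
Import duty = 10201.58 + 169.89 = 10371.47
Buyer bears: freight 5633.25 + insurance 115.83 + destination terminal 437.59 + delivery 592.94 + duty 10371.47 = 17151.08
Landed cost = invoice 164277.33 + 17151.08 = 181428.41

Total landed cost: CAD 181428.41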